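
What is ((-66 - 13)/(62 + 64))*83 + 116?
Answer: 8059/126 ≈ 63.960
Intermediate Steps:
((-66 - 13)/(62 + 64))*83 + 116 = -79/126*83 + 116 = -6557/126 + 116 = 8059/126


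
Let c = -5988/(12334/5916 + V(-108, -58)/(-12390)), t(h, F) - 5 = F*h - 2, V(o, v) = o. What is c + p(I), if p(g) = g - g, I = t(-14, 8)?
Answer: -36576320760/12788099 ≈ -2860.2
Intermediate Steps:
t(h, F) = 3 + F*h (t(h, F) = 5 + (F*h - 2) = 5 + (-2 + F*h) = 3 + F*h)
I = -109 (I = 3 + 8*(-14) = 3 - 112 = -109)
p(g) = 0
c = -36576320760/12788099 (c = -5988/(12334/5916 - 108/(-12390)) = -5988/(12334*(1/5916) - 108*(-1/12390)) = -5988/(6167/2958 + 18/2065) = -5988/12788099/6108270 = -5988*6108270/12788099 = -36576320760/12788099 ≈ -2860.2)
c + p(I) = -36576320760/12788099 + 0 = -36576320760/12788099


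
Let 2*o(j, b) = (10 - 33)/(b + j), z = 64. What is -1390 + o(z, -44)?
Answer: -55623/40 ≈ -1390.6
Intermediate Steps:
o(j, b) = -23/(2*(b + j)) (o(j, b) = ((10 - 33)/(b + j))/2 = (-23/(b + j))/2 = -23/(2*(b + j)))
-1390 + o(z, -44) = -1390 - 23/(2*(-44) + 2*64) = -1390 - 23/(-88 + 128) = -1390 - 23/40 = -55623/40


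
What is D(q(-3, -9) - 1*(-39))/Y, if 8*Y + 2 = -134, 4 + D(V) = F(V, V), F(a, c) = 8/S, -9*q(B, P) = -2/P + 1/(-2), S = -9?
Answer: 44/153 ≈ 0.28758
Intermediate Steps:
q(B, P) = 1/18 + 2/(9*P) (q(B, P) = -(-2/P + 1/(-2))/9 = -(-2/P + 1*(-½))/9 = -(-2/P - ½)/9 = -(-½ - 2/P)/9 = 1/18 + 2/(9*P))
F(a, c) = -8/9 (F(a, c) = 8/(-9) = 8*(-⅑) = -8/9)
D(V) = -44/9 (D(V) = -4 - 8/9 = -44/9)
Y = -17 (Y = -¼ + (⅛)*(-134) = -¼ - 67/4 = -17)
D(q(-3, -9) - 1*(-39))/Y = -44/9/(-17) = -44/9*(-1/17) = 44/153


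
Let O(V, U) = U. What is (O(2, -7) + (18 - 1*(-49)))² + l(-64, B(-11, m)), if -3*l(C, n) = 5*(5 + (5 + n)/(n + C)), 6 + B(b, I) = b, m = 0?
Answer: 290905/81 ≈ 3591.4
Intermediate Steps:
B(b, I) = -6 + b
l(C, n) = -25/3 - 5*(5 + n)/(3*(C + n)) (l(C, n) = -5*(5 + (5 + n)/(n + C))/3 = -5*(5 + (5 + n)/(C + n))/3 = -(25 + 5*(5 + n)/(C + n))/3 = -25/3 - 5*(5 + n)/(3*(C + n)))
(O(2, -7) + (18 - 1*(-49)))² + l(-64, B(-11, m)) = (-7 + (18 - 1*(-49)))² + 5*(-5 - 6*(-6 - 11) - 5*(-64))/(3*(-64 + (-6 - 11))) = (-7 + (18 + 49))² + 5*(-5 - 6*(-17) + 320)/(3*(-64 - 17)) = (-7 + 67)² + (5/3)*(-5 + 102 + 320)/(-81) = 60² + (5/3)*(-1/81)*417 = 3600 - 695/81 = 290905/81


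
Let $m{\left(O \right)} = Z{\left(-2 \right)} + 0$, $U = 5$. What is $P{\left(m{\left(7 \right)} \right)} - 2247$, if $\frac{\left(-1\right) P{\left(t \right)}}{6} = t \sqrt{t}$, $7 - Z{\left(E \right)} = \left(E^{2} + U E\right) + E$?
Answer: $-2247 - 90 \sqrt{15} \approx -2595.6$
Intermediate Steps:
$Z{\left(E \right)} = 7 - E^{2} - 6 E$ ($Z{\left(E \right)} = 7 - \left(\left(E^{2} + 5 E\right) + E\right) = 7 - \left(E^{2} + 6 E\right) = 7 - E^{2} - 6 E$)
$m{\left(O \right)} = 15$ ($m{\left(O \right)} = \left(7 - \left(-2\right)^{2} - -12\right) + 0 = \left(7 - 4 + 12\right) + 0 = 15 + 0 = 15$)
$P{\left(t \right)} = - 6 t^{\frac{3}{2}}$ ($P{\left(t \right)} = - 6 t \sqrt{t} = - 6 t^{\frac{3}{2}}$)
$P{\left(m{\left(7 \right)} \right)} - 2247 = - 6 \cdot 15^{\frac{3}{2}} - 2247 = - 6 \cdot 15 \sqrt{15} - 2247 = - 90 \sqrt{15} - 2247 = -2247 - 90 \sqrt{15}$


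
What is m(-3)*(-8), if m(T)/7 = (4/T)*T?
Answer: -224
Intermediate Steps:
m(T) = 28 (m(T) = 7*((4/T)*T) = 7*4 = 28)
m(-3)*(-8) = 28*(-8) = -224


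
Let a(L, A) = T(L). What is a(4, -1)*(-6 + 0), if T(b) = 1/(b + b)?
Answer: -¾ ≈ -0.75000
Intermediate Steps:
T(b) = 1/(2*b)
a(L, A) = 1/(2*L)
a(4, -1)*(-6 + 0) = ((½)/4)*(-6 + 0) = ((½)*(¼))*(-6) = (⅛)*(-6) = -¾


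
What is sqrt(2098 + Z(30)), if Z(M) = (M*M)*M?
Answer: sqrt(29098) ≈ 170.58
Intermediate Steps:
Z(M) = M**3 (Z(M) = M**2*M = M**3)
sqrt(2098 + Z(30)) = sqrt(2098 + 30**3) = sqrt(2098 + 27000) = sqrt(29098)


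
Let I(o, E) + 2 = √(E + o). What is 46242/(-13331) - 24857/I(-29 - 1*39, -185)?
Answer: 650853140/3426067 + 24857*I*√253/257 ≈ 189.97 + 1538.4*I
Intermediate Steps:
I(o, E) = -2 + √(E + o)
46242/(-13331) - 24857/I(-29 - 1*39, -185) = 46242/(-13331) - 24857/(-2 + √(-185 + (-29 - 1*39))) = 46242*(-1/13331) - 24857/(-2 + √(-185 + (-29 - 39))) = -46242/13331 - 24857/(-2 + √(-185 - 68)) = -46242/13331 - 24857/(-2 + √(-253)) = -46242/13331 - 24857/(-2 + I*√253)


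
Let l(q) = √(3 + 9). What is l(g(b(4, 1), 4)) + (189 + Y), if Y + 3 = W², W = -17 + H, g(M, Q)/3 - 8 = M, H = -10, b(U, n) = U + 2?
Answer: 915 + 2*√3 ≈ 918.46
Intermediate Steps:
b(U, n) = 2 + U
g(M, Q) = 24 + 3*M
l(q) = 2*√3 (l(q) = √12 = 2*√3)
W = -27 (W = -17 - 10 = -27)
Y = 726 (Y = -3 + (-27)² = -3 + 729 = 726)
l(g(b(4, 1), 4)) + (189 + Y) = 2*√3 + (189 + 726) = 2*√3 + 915 = 915 + 2*√3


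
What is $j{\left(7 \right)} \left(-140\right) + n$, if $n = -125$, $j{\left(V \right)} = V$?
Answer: $-1105$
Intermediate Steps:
$j{\left(7 \right)} \left(-140\right) + n = 7 \left(-140\right) - 125 = -980 - 125 = -1105$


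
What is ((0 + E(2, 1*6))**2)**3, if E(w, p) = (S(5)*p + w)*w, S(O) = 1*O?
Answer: 68719476736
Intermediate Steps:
S(O) = O
E(w, p) = w*(w + 5*p) (E(w, p) = (5*p + w)*w = (w + 5*p)*w = w*(w + 5*p))
((0 + E(2, 1*6))**2)**3 = ((0 + 2*(2 + 5*(1*6)))**2)**3 = ((0 + 2*(2 + 5*6))**2)**3 = ((0 + 2*(2 + 30))**2)**3 = ((0 + 2*32)**2)**3 = ((0 + 64)**2)**3 = (64**2)**3 = 4096**3 = 68719476736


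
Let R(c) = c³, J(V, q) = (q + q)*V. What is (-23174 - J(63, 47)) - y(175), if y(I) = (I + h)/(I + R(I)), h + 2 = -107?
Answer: -77970733433/2679775 ≈ -29096.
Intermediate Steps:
h = -109 (h = -2 - 107 = -109)
J(V, q) = 2*V*q (J(V, q) = (2*q)*V = 2*V*q)
y(I) = (-109 + I)/(I + I³) (y(I) = (I - 109)/(I + I³) = (-109 + I)/(I + I³))
(-23174 - J(63, 47)) - y(175) = (-23174 - 2*63*47) - (-109 + 175)/(175 + 175³) = (-23174 - 1*5922) - 66/(175 + 5359375) = (-23174 - 5922) - 66/5359550 = -29096 - 66/5359550 = -29096 - 1*33/2679775 = -29096 - 33/2679775 = -77970733433/2679775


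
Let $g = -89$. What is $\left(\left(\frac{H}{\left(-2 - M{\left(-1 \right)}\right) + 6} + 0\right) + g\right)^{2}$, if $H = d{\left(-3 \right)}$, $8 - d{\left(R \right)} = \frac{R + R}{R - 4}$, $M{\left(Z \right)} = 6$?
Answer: $\frac{419904}{49} \approx 8569.5$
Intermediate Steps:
$d{\left(R \right)} = 8 - \frac{2 R}{-4 + R}$ ($d{\left(R \right)} = 8 - \frac{R + R}{R - 4} = 8 - \frac{2 R}{-4 + R}$)
$H = \frac{50}{7}$ ($H = \frac{2 \left(-16 + 3 \left(-3\right)\right)}{-4 - 3} = \frac{2 \left(-16 - 9\right)}{-7} = 2 \left(- \frac{1}{7}\right) \left(-25\right) = \frac{50}{7} \approx 7.1429$)
$\left(\left(\frac{H}{\left(-2 - M{\left(-1 \right)}\right) + 6} + 0\right) + g\right)^{2} = \left(\left(\frac{1}{\left(-2 - 6\right) + 6} \cdot \frac{50}{7} + 0\right) - 89\right)^{2} = \left(\left(\frac{1}{-8 + 6} \cdot \frac{50}{7} + 0\right) - 89\right)^{2} = \left(\left(\frac{1}{-2} \cdot \frac{50}{7} + 0\right) - 89\right)^{2} = \left(\left(\left(- \frac{1}{2}\right) \frac{50}{7} + 0\right) - 89\right)^{2} = \left(\left(- \frac{25}{7} + 0\right) - 89\right)^{2} = \left(- \frac{25}{7} - 89\right)^{2} = \left(- \frac{648}{7}\right)^{2} = \frac{419904}{49}$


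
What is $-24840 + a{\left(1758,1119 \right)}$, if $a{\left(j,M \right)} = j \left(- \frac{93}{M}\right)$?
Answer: $- \frac{9319818}{373} \approx -24986.0$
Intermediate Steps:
$a{\left(j,M \right)} = - \frac{93 j}{M}$
$-24840 + a{\left(1758,1119 \right)} = -24840 - \frac{163494}{1119} = -24840 - 163494 \cdot \frac{1}{1119} = -24840 - \frac{54498}{373} = - \frac{9319818}{373}$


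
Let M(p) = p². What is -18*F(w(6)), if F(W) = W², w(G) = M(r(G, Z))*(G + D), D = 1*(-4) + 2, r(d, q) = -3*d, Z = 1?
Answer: -30233088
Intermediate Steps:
D = -2 (D = -4 + 2 = -2)
w(G) = 9*G²*(-2 + G) (w(G) = (-3*G)²*(G - 2) = (9*G²)*(-2 + G) = 9*G²*(-2 + G))
-18*F(w(6)) = -18*104976*(-2 + 6)² = -18*(9*36*4)² = -18*1296² = -18*1679616 = -30233088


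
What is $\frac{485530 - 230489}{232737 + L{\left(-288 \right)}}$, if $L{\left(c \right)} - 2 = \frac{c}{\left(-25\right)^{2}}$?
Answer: $\frac{159400625}{145461587} \approx 1.0958$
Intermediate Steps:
$L{\left(c \right)} = 2 + \frac{c}{625}$ ($L{\left(c \right)} = 2 + \frac{c}{\left(-25\right)^{2}} = 2 + \frac{c}{625}$)
$\frac{485530 - 230489}{232737 + L{\left(-288 \right)}} = \frac{485530 - 230489}{232737 + \left(2 + \frac{1}{625} \left(-288\right)\right)} = \frac{255041}{232737 + \left(2 - \frac{288}{625}\right)} = \frac{255041}{232737 + \frac{962}{625}} = \frac{255041}{\frac{145461587}{625}} = 255041 \cdot \frac{625}{145461587} = \frac{159400625}{145461587}$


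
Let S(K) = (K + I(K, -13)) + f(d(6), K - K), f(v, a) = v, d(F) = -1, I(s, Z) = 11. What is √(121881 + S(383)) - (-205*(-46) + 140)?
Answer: -9570 + 3*√13586 ≈ -9220.3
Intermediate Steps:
S(K) = 10 + K (S(K) = (K + 11) - 1 = (11 + K) - 1 = 10 + K)
√(121881 + S(383)) - (-205*(-46) + 140) = √(121881 + (10 + 383)) - (-205*(-46) + 140) = √(121881 + 393) - (9430 + 140) = √122274 - 1*9570 = 3*√13586 - 9570 = -9570 + 3*√13586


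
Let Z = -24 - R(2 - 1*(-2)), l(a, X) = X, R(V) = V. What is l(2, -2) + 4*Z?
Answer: -114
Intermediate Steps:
Z = -28 (Z = -24 - (2 - 1*(-2)) = -24 - (2 + 2) = -24 - 1*4 = -24 - 4 = -28)
l(2, -2) + 4*Z = -2 + 4*(-28) = -2 - 112 = -114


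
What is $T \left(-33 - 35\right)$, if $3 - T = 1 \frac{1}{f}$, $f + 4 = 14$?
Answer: $- \frac{986}{5} \approx -197.2$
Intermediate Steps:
$f = 10$ ($f = -4 + 14 = 10$)
$T = \frac{29}{10}$ ($T = 3 - 1 \cdot \frac{1}{10} = 3 - \frac{1}{10} = \frac{29}{10} \approx 2.9$)
$T \left(-33 - 35\right) = \frac{29 \left(-33 - 35\right)}{10} = \frac{29}{10} \left(-68\right) = - \frac{986}{5}$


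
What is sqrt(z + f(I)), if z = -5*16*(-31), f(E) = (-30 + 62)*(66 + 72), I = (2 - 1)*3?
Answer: 4*sqrt(431) ≈ 83.042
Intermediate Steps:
I = 3 (I = 1*3 = 3)
f(E) = 4416 (f(E) = 32*138 = 4416)
z = 2480 (z = -80*(-31) = 2480)
sqrt(z + f(I)) = sqrt(2480 + 4416) = sqrt(6896) = 4*sqrt(431)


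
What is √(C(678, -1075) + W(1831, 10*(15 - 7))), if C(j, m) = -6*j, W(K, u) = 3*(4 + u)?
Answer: 6*I*√106 ≈ 61.774*I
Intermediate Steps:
W(K, u) = 12 + 3*u
√(C(678, -1075) + W(1831, 10*(15 - 7))) = √(-6*678 + (12 + 3*(10*(15 - 7)))) = √(-4068 + (12 + 3*(10*8))) = √(-4068 + (12 + 3*80)) = √(-4068 + (12 + 240)) = √(-4068 + 252) = √(-3816) = 6*I*√106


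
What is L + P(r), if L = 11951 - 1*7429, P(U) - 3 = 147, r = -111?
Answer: 4672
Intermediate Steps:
P(U) = 150 (P(U) = 3 + 147 = 150)
L = 4522 (L = 11951 - 7429 = 4522)
L + P(r) = 4522 + 150 = 4672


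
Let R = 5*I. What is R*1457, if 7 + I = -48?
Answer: -400675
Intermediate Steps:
I = -55 (I = -7 - 48 = -55)
R = -275 (R = 5*(-55) = -275)
R*1457 = -275*1457 = -400675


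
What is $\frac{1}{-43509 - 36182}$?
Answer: $- \frac{1}{79691} \approx -1.2548 \cdot 10^{-5}$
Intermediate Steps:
$\frac{1}{-43509 - 36182} = \frac{1}{-79691} = - \frac{1}{79691}$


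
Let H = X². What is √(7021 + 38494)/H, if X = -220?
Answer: √45515/48400 ≈ 0.0044079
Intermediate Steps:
H = 48400 (H = (-220)² = 48400)
√(7021 + 38494)/H = √(7021 + 38494)/48400 = √45515*(1/48400) = √45515/48400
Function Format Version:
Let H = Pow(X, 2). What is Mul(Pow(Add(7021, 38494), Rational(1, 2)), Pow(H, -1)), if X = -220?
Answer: Mul(Rational(1, 48400), Pow(45515, Rational(1, 2))) ≈ 0.0044079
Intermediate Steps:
H = 48400 (H = Pow(-220, 2) = 48400)
Mul(Pow(Add(7021, 38494), Rational(1, 2)), Pow(H, -1)) = Mul(Pow(Add(7021, 38494), Rational(1, 2)), Pow(48400, -1)) = Mul(Pow(45515, Rational(1, 2)), Rational(1, 48400)) = Mul(Rational(1, 48400), Pow(45515, Rational(1, 2)))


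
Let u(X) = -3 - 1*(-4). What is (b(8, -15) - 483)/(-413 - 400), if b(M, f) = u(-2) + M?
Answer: 158/271 ≈ 0.58303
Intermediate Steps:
u(X) = 1 (u(X) = -3 + 4 = 1)
b(M, f) = 1 + M
(b(8, -15) - 483)/(-413 - 400) = ((1 + 8) - 483)/(-413 - 400) = (9 - 483)/(-813) = -474*(-1/813) = 158/271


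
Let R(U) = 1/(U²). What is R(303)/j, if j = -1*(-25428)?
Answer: 1/2334519252 ≈ 4.2835e-10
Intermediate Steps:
R(U) = U⁻²
j = 25428
R(303)/j = 1/(303²*25428) = (1/91809)*(1/25428) = 1/2334519252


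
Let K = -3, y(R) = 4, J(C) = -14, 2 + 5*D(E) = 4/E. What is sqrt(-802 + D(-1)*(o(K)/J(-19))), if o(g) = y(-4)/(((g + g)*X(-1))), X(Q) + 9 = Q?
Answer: I*sqrt(982443)/35 ≈ 28.32*I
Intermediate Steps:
D(E) = -2/5 + 4/(5*E) (D(E) = -2/5 + (4/E)/5 = -2/5 + 4/(5*E))
X(Q) = -9 + Q
o(g) = -1/(5*g) (o(g) = 4/(((g + g)*(-9 - 1))) = 4/(((2*g)*(-10))) = 4/((-20*g)) = 4*(-1/(20*g)) = -1/(5*g))
sqrt(-802 + D(-1)*(o(K)/J(-19))) = sqrt(-802 + ((2/5)*(2 - 1*(-1))/(-1))*(-1/5/(-3)/(-14))) = sqrt(-802 + ((2/5)*(-1)*(2 + 1))*(-1/5*(-1/3)*(-1/14))) = sqrt(-802 + ((2/5)*(-1)*3)*((1/15)*(-1/14))) = sqrt(-802 - 6/5*(-1/210)) = sqrt(-802 + 1/175) = sqrt(-140349/175) = I*sqrt(982443)/35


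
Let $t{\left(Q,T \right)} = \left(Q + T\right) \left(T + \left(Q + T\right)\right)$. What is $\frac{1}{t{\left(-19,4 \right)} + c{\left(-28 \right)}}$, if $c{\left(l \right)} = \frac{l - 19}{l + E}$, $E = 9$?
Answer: $\frac{19}{3182} \approx 0.0059711$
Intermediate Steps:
$c{\left(l \right)} = \frac{-19 + l}{9 + l}$ ($c{\left(l \right)} = \frac{l - 19}{l + 9} = \frac{-19 + l}{9 + l}$)
$t{\left(Q,T \right)} = \left(Q + T\right) \left(Q + 2 T\right)$
$\frac{1}{t{\left(-19,4 \right)} + c{\left(-28 \right)}} = \frac{1}{\left(\left(-19\right)^{2} + 2 \cdot 4^{2} + 3 \left(-19\right) 4\right) + \frac{-19 - 28}{9 - 28}} = \frac{1}{\left(361 + 2 \cdot 16 - 228\right) + \frac{1}{-19} \left(-47\right)} = \frac{1}{\left(361 + 32 - 228\right) - - \frac{47}{19}} = \frac{1}{165 + \frac{47}{19}} = \frac{1}{\frac{3182}{19}} = \frac{19}{3182}$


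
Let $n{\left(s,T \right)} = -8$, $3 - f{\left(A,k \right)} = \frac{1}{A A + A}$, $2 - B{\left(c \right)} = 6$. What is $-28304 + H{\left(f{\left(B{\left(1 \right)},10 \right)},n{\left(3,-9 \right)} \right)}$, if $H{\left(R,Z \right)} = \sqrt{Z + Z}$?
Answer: $-28304 + 4 i \approx -28304.0 + 4.0 i$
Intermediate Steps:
$B{\left(c \right)} = -4$ ($B{\left(c \right)} = 2 - 6 = -4$)
$f{\left(A,k \right)} = 3 - \frac{1}{A + A^{2}}$ ($f{\left(A,k \right)} = 3 - \frac{1}{A A + A} = 3 - \frac{1}{A^{2} + A} = 3 - \frac{1}{A + A^{2}}$)
$H{\left(R,Z \right)} = \sqrt{2} \sqrt{Z}$ ($H{\left(R,Z \right)} = \sqrt{2 Z} = \sqrt{2} \sqrt{Z}$)
$-28304 + H{\left(f{\left(B{\left(1 \right)},10 \right)},n{\left(3,-9 \right)} \right)} = -28304 + \sqrt{2} \sqrt{-8} = -28304 + \sqrt{2} \cdot 2 i \sqrt{2} = -28304 + 4 i$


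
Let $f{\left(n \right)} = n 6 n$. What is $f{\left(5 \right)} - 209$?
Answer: $-59$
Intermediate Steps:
$f{\left(n \right)} = 6 n^{2}$ ($f{\left(n \right)} = 6 n n = 6 n^{2}$)
$f{\left(5 \right)} - 209 = 6 \cdot 5^{2} - 209 = 6 \cdot 25 - 209 = 150 - 209 = -59$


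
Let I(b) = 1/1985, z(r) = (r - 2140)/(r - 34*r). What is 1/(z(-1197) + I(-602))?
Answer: -78409485/6584444 ≈ -11.908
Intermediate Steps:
z(r) = -(-2140 + r)/(33*r) (z(r) = (-2140 + r)/((-33*r)) = (-2140 + r)*(-1/(33*r)) = -(-2140 + r)/(33*r))
I(b) = 1/1985
1/(z(-1197) + I(-602)) = 1/((1/33)*(2140 - 1*(-1197))/(-1197) + 1/1985) = 1/((1/33)*(-1/1197)*(2140 + 1197) + 1/1985) = 1/((1/33)*(-1/1197)*3337 + 1/1985) = 1/(-3337/39501 + 1/1985) = 1/(-6584444/78409485) = -78409485/6584444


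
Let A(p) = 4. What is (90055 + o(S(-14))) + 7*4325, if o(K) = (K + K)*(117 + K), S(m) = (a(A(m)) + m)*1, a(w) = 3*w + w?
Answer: 120806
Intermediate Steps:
a(w) = 4*w
S(m) = 16 + m (S(m) = (4*4 + m)*1 = (16 + m)*1 = 16 + m)
o(K) = 2*K*(117 + K) (o(K) = (2*K)*(117 + K) = 2*K*(117 + K))
(90055 + o(S(-14))) + 7*4325 = (90055 + 2*(16 - 14)*(117 + (16 - 14))) + 7*4325 = (90055 + 2*2*(117 + 2)) + 30275 = (90055 + 2*2*119) + 30275 = (90055 + 476) + 30275 = 90531 + 30275 = 120806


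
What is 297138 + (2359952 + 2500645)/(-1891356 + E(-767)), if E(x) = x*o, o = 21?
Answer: 188924960099/635821 ≈ 2.9714e+5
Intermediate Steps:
E(x) = 21*x (E(x) = x*21 = 21*x)
297138 + (2359952 + 2500645)/(-1891356 + E(-767)) = 297138 + (2359952 + 2500645)/(-1891356 + 21*(-767)) = 297138 + 4860597/(-1891356 - 16107) = 297138 + 4860597/(-1907463) = 297138 + 4860597*(-1/1907463) = 297138 - 1620199/635821 = 188924960099/635821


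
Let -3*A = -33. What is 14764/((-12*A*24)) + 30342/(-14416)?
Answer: -603440/89199 ≈ -6.7651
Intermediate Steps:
A = 11 (A = -1/3*(-33) = 11)
14764/((-12*A*24)) + 30342/(-14416) = 14764/((-12*11*24)) + 30342/(-14416) = 14764/((-132*24)) + 30342*(-1/14416) = 14764/(-3168) - 15171/7208 = 14764*(-1/3168) - 15171/7208 = -3691/792 - 15171/7208 = -603440/89199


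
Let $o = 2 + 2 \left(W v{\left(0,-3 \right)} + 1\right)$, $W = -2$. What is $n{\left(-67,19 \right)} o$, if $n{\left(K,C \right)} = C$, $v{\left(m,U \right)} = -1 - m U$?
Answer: $152$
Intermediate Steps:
$v{\left(m,U \right)} = -1 - U m$
$o = 8$ ($o = 2 + 2 \left(- 2 \left(-1 - \left(-3\right) 0\right) + 1\right) = 2 + 2 \left(- 2 \left(-1 + 0\right) + 1\right) = 2 + 2 \left(\left(-2\right) \left(-1\right) + 1\right) = 2 + 2 \left(2 + 1\right) = 2 + 2 \cdot 3 = 2 + 6 = 8$)
$n{\left(-67,19 \right)} o = 19 \cdot 8 = 152$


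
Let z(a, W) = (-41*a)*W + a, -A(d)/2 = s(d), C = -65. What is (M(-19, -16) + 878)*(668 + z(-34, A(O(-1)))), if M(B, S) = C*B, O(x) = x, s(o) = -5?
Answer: 30794862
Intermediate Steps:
A(d) = 10 (A(d) = -2*(-5) = 10)
z(a, W) = a - 41*W*a (z(a, W) = -41*W*a + a = a - 41*W*a)
M(B, S) = -65*B
(M(-19, -16) + 878)*(668 + z(-34, A(O(-1)))) = (-65*(-19) + 878)*(668 - 34*(1 - 41*10)) = (1235 + 878)*(668 - 34*(1 - 410)) = 2113*(668 - 34*(-409)) = 2113*(668 + 13906) = 2113*14574 = 30794862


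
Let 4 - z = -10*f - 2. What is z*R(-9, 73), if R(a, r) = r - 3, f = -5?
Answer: -3080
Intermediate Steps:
z = -44 (z = 4 - (-10*(-5) - 2) = 4 - (50 - 2) = 4 - 1*48 = 4 - 48 = -44)
R(a, r) = -3 + r
z*R(-9, 73) = -44*(-3 + 73) = -44*70 = -3080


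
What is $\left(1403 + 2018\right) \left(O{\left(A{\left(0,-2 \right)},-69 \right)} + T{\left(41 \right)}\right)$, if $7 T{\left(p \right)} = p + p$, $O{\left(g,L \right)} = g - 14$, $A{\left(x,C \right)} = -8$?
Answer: $- \frac{246312}{7} \approx -35187.0$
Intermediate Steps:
$O{\left(g,L \right)} = -14 + g$
$T{\left(p \right)} = \frac{2 p}{7}$ ($T{\left(p \right)} = \frac{p + p}{7} = \frac{2 p}{7}$)
$\left(1403 + 2018\right) \left(O{\left(A{\left(0,-2 \right)},-69 \right)} + T{\left(41 \right)}\right) = \left(1403 + 2018\right) \left(\left(-14 - 8\right) + \frac{2}{7} \cdot 41\right) = 3421 \left(-22 + \frac{82}{7}\right) = 3421 \left(- \frac{72}{7}\right) = - \frac{246312}{7}$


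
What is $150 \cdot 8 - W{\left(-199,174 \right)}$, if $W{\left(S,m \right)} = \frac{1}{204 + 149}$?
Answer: $\frac{423599}{353} \approx 1200.0$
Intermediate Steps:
$W{\left(S,m \right)} = \frac{1}{353}$
$150 \cdot 8 - W{\left(-199,174 \right)} = 150 \cdot 8 - \frac{1}{353} = 1200 - \frac{1}{353} = \frac{423599}{353}$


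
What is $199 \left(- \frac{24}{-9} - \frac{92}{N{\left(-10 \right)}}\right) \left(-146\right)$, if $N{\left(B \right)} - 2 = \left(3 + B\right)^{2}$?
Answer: $- \frac{1278376}{51} \approx -25066.0$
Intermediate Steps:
$N{\left(B \right)} = 2 + \left(3 + B\right)^{2}$
$199 \left(- \frac{24}{-9} - \frac{92}{N{\left(-10 \right)}}\right) \left(-146\right) = 199 \left(- \frac{24}{-9} - \frac{92}{2 + \left(3 - 10\right)^{2}}\right) \left(-146\right) = 199 \left(\left(-24\right) \left(- \frac{1}{9}\right) - \frac{92}{2 + \left(-7\right)^{2}}\right) \left(-146\right) = 199 \left(\frac{8}{3} - \frac{92}{2 + 49}\right) \left(-146\right) = 199 \left(\frac{8}{3} - \frac{92}{51}\right) \left(-146\right) = 199 \cdot \frac{44}{51} \left(-146\right) = \frac{8756}{51} \left(-146\right) = - \frac{1278376}{51}$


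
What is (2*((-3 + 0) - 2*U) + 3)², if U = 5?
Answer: 529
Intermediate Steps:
(2*((-3 + 0) - 2*U) + 3)² = (2*((-3 + 0) - 2*5) + 3)² = (2*(-3 - 10) + 3)² = (2*(-13) + 3)² = (-26 + 3)² = (-23)² = 529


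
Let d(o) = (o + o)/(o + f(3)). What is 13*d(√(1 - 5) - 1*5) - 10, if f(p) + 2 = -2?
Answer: 424/85 - 208*I/85 ≈ 4.9882 - 2.4471*I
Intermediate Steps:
f(p) = -4 (f(p) = -2 - 2 = -4)
d(o) = 2*o/(-4 + o) (d(o) = (o + o)/(o - 4) = (2*o)/(-4 + o) = 2*o/(-4 + o))
13*d(√(1 - 5) - 1*5) - 10 = 13*(2*(√(1 - 5) - 1*5)/(-4 + (√(1 - 5) - 1*5))) - 10 = 13*(2*(√(-4) - 5)/(-4 + (√(-4) - 5))) - 10 = 13*(2*(2*I - 5)/(-4 + (2*I - 5))) - 10 = 13*(2*(-5 + 2*I)/(-4 + (-5 + 2*I))) - 10 = 13*(2*(-5 + 2*I)/(-9 + 2*I)) - 10 = 13*(2*(-5 + 2*I)*((-9 - 2*I)/85)) - 10 = 13*(2*(-9 - 2*I)*(-5 + 2*I)/85) - 10 = 26*(-9 - 2*I)*(-5 + 2*I)/85 - 10 = -10 + 26*(-9 - 2*I)*(-5 + 2*I)/85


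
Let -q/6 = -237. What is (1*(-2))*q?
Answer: -2844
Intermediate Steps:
q = 1422 (q = -6*(-237) = 1422)
(1*(-2))*q = (1*(-2))*1422 = -2*1422 = -2844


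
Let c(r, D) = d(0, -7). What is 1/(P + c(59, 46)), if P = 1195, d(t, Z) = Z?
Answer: 1/1188 ≈ 0.00084175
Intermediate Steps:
c(r, D) = -7
1/(P + c(59, 46)) = 1/(1195 - 7) = 1/1188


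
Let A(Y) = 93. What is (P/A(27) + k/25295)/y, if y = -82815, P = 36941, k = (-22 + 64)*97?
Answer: -934801477/194816904525 ≈ -0.0047984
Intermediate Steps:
k = 4074 (k = 42*97 = 4074)
(P/A(27) + k/25295)/y = (36941/93 + 4074/25295)/(-82815) = (36941*(1/93) + 4074*(1/25295))*(-1/82815) = (36941/93 + 4074/25295)*(-1/82815) = (934801477/2352435)*(-1/82815) = -934801477/194816904525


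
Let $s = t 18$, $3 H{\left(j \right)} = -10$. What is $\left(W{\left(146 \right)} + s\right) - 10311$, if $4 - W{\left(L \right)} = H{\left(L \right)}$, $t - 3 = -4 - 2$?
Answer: $- \frac{31073}{3} \approx -10358.0$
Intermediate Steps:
$H{\left(j \right)} = - \frac{10}{3}$ ($H{\left(j \right)} = \frac{1}{3} \left(-10\right) = - \frac{10}{3}$)
$t = -3$ ($t = 3 - 6 = -3$)
$W{\left(L \right)} = \frac{22}{3}$ ($W{\left(L \right)} = 4 - - \frac{10}{3} = 4 + \frac{10}{3} = \frac{22}{3}$)
$s = -54$ ($s = \left(-3\right) 18 = -54$)
$\left(W{\left(146 \right)} + s\right) - 10311 = \left(\frac{22}{3} - 54\right) - 10311 = - \frac{140}{3} - 10311 = - \frac{31073}{3}$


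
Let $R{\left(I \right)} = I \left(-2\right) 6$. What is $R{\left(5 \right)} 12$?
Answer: $-720$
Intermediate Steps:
$R{\left(I \right)} = - 12 I$ ($R{\left(I \right)} = - 2 I 6 = - 12 I$)
$R{\left(5 \right)} 12 = \left(-12\right) 5 \cdot 12 = \left(-60\right) 12 = -720$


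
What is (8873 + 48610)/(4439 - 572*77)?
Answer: -57483/39605 ≈ -1.4514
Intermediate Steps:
(8873 + 48610)/(4439 - 572*77) = 57483/(4439 - 44044) = 57483/(-39605) = 57483*(-1/39605) = -57483/39605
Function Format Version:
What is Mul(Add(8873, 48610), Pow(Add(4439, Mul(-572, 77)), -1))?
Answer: Rational(-57483, 39605) ≈ -1.4514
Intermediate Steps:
Mul(Add(8873, 48610), Pow(Add(4439, Mul(-572, 77)), -1)) = Mul(57483, Pow(Add(4439, -44044), -1)) = Mul(57483, Pow(-39605, -1)) = Mul(57483, Rational(-1, 39605)) = Rational(-57483, 39605)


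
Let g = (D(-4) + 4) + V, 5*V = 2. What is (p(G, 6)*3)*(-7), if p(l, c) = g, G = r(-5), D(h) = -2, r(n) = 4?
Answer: -252/5 ≈ -50.400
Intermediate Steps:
V = ⅖ (V = (⅕)*2 = ⅖ ≈ 0.40000)
G = 4
g = 12/5 (g = (-2 + 4) + ⅖ = 2 + ⅖ = 12/5 ≈ 2.4000)
p(l, c) = 12/5
(p(G, 6)*3)*(-7) = ((12/5)*3)*(-7) = (36/5)*(-7) = -252/5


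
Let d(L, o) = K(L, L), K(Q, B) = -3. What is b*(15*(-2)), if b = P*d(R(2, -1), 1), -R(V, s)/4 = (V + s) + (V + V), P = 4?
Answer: 360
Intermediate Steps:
R(V, s) = -12*V - 4*s (R(V, s) = -4*((V + s) + (V + V)) = -4*((V + s) + 2*V) = -4*(s + 3*V) = -12*V - 4*s)
d(L, o) = -3
b = -12 (b = 4*(-3) = -12)
b*(15*(-2)) = -180*(-2) = -12*(-30) = 360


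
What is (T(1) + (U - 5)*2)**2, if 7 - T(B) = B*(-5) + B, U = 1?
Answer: 9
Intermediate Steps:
T(B) = 7 + 4*B (T(B) = 7 - (B*(-5) + B) = 7 - (-5*B + B) = 7 - (-4)*B = 7 + 4*B)
(T(1) + (U - 5)*2)**2 = ((7 + 4*1) + (1 - 5)*2)**2 = ((7 + 4) - 4*2)**2 = (11 - 8)**2 = 3**2 = 9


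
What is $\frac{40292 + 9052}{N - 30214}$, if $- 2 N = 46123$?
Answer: $- \frac{32896}{35517} \approx -0.9262$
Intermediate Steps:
$N = - \frac{46123}{2}$ ($N = \left(- \frac{1}{2}\right) 46123 = - \frac{46123}{2} \approx -23062.0$)
$\frac{40292 + 9052}{N - 30214} = \frac{40292 + 9052}{- \frac{46123}{2} - 30214} = \frac{49344}{- \frac{106551}{2}} = 49344 \left(- \frac{2}{106551}\right) = - \frac{32896}{35517}$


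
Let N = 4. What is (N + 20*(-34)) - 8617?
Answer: -9293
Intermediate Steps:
(N + 20*(-34)) - 8617 = (4 + 20*(-34)) - 8617 = (4 - 680) - 8617 = -676 - 8617 = -9293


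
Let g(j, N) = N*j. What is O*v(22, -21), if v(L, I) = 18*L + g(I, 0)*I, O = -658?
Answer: -260568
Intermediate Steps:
v(L, I) = 18*L (v(L, I) = 18*L + (0*I)*I = 18*L + 0*I = 18*L + 0 = 18*L)
O*v(22, -21) = -11844*22 = -658*396 = -260568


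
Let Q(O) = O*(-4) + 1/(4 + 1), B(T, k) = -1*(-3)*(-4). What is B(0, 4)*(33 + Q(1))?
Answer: -1752/5 ≈ -350.40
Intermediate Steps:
B(T, k) = -12 (B(T, k) = 3*(-4) = -12)
Q(O) = ⅕ - 4*O (Q(O) = -4*O + 1/5 = -4*O + ⅕ = ⅕ - 4*O)
B(0, 4)*(33 + Q(1)) = -12*(33 + (⅕ - 4*1)) = -12*(33 + (⅕ - 4)) = -12*(33 - 19/5) = -12*146/5 = -1752/5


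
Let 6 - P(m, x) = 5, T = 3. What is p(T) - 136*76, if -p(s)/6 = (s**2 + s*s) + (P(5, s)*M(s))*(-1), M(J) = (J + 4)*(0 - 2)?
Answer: -10528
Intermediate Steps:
M(J) = -8 - 2*J (M(J) = (4 + J)*(-2) = -8 - 2*J)
P(m, x) = 1 (P(m, x) = 6 - 1*5 = 6 - 5 = 1)
p(s) = -48 - 12*s - 12*s**2 (p(s) = -6*((s**2 + s*s) + (1*(-8 - 2*s))*(-1)) = -6*((s**2 + s**2) + (-8 - 2*s)*(-1)) = -6*(2*s**2 + (8 + 2*s)) = -6*(8 + 2*s + 2*s**2) = -48 - 12*s - 12*s**2)
p(T) - 136*76 = (-48 - 12*3 - 12*3**2) - 136*76 = (-48 - 36 - 12*9) - 10336 = (-48 - 36 - 108) - 10336 = -192 - 10336 = -10528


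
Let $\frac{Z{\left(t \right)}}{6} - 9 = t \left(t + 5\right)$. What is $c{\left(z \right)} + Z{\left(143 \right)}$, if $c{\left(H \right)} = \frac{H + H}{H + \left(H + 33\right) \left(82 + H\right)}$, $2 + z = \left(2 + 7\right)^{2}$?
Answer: $\frac{2300785376}{18111} \approx 1.2704 \cdot 10^{5}$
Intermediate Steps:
$Z{\left(t \right)} = 54 + 6 t \left(5 + t\right)$ ($Z{\left(t \right)} = 54 + 6 t \left(t + 5\right) = 54 + 6 t \left(5 + t\right)$)
$z = 79$ ($z = -2 + \left(2 + 7\right)^{2} = -2 + 9^{2} = -2 + 81 = 79$)
$c{\left(H \right)} = \frac{2 H}{H + \left(33 + H\right) \left(82 + H\right)}$
$c{\left(z \right)} + Z{\left(143 \right)} = 2 \cdot 79 \frac{1}{2706 + 79^{2} + 116 \cdot 79} + \left(54 + 6 \cdot 143^{2} + 30 \cdot 143\right) = 2 \cdot 79 \frac{1}{2706 + 6241 + 9164} + \left(54 + 6 \cdot 20449 + 4290\right) = 2 \cdot 79 \cdot \frac{1}{18111} + \left(54 + 122694 + 4290\right) = 2 \cdot 79 \cdot \frac{1}{18111} + 127038 = \frac{158}{18111} + 127038 = \frac{2300785376}{18111}$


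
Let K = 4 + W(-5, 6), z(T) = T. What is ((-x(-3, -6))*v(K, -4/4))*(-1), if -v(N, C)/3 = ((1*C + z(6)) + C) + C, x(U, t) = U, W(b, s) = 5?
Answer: 27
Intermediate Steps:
K = 9 (K = 4 + 5 = 9)
v(N, C) = -18 - 9*C (v(N, C) = -3*(((1*C + 6) + C) + C) = -3*(((C + 6) + C) + C) = -3*(((6 + C) + C) + C) = -3*((6 + 2*C) + C) = -3*(6 + 3*C) = -18 - 9*C)
((-x(-3, -6))*v(K, -4/4))*(-1) = ((-1*(-3))*(-18 - (-36)/4))*(-1) = (3*(-18 - (-36)/4))*(-1) = (3*(-18 - 9*(-1)))*(-1) = (3*(-18 + 9))*(-1) = (3*(-9))*(-1) = -27*(-1) = 27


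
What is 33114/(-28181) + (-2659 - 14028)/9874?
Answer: -797223983/278259194 ≈ -2.8650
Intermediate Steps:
33114/(-28181) + (-2659 - 14028)/9874 = 33114*(-1/28181) - 16687*1/9874 = -33114/28181 - 16687/9874 = -797223983/278259194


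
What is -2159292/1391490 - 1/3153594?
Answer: -126102438647/81262861390 ≈ -1.5518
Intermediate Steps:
-2159292/1391490 - 1/3153594 = -2159292*1/1391490 - 1*1/3153594 = -359882/231915 - 1/3153594 = -126102438647/81262861390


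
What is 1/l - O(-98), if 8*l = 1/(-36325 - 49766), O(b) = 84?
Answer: -688812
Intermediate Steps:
l = -1/688728 (l = 1/(8*(-36325 - 49766)) = (1/8)/(-86091) = (1/8)*(-1/86091) = -1/688728 ≈ -1.4520e-6)
1/l - O(-98) = 1/(-1/688728) - 1*84 = -688728 - 84 = -688812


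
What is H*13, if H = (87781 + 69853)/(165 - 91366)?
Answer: -2049242/91201 ≈ -22.470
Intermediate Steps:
H = -157634/91201 (H = 157634/(-91201) = 157634*(-1/91201) = -157634/91201 ≈ -1.7284)
H*13 = -157634/91201*13 = -2049242/91201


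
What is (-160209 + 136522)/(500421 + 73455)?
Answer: -23687/573876 ≈ -0.041275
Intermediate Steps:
(-160209 + 136522)/(500421 + 73455) = -23687/573876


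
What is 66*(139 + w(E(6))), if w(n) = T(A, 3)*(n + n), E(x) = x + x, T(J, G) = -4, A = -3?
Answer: 2838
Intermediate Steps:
E(x) = 2*x
w(n) = -8*n (w(n) = -4*(n + n) = -8*n)
66*(139 + w(E(6))) = 66*(139 - 16*6) = 66*(139 - 8*12) = 66*(139 - 96) = 66*43 = 2838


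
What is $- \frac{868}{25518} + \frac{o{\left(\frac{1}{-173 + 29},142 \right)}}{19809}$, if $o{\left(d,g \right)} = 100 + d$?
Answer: $- \frac{351422141}{12131665488} \approx -0.028967$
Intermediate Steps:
$- \frac{868}{25518} + \frac{o{\left(\frac{1}{-173 + 29},142 \right)}}{19809} = - \frac{868}{25518} + \frac{100 + \frac{1}{-173 + 29}}{19809} = \left(-868\right) \frac{1}{25518} + \left(100 + \frac{1}{-144}\right) \frac{1}{19809} = - \frac{434}{12759} + \left(100 - \frac{1}{144}\right) \frac{1}{19809} = - \frac{434}{12759} + \frac{14399}{144} \cdot \frac{1}{19809} = - \frac{434}{12759} + \frac{14399}{2852496} = - \frac{351422141}{12131665488}$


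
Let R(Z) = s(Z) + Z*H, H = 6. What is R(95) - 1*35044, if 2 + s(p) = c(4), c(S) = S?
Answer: -34472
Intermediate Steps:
s(p) = 2 (s(p) = -2 + 4 = 2)
R(Z) = 2 + 6*Z (R(Z) = 2 + Z*6 = 2 + 6*Z)
R(95) - 1*35044 = (2 + 6*95) - 1*35044 = (2 + 570) - 35044 = 572 - 35044 = -34472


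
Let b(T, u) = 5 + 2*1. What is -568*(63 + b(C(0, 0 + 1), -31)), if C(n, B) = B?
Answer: -39760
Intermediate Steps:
b(T, u) = 7 (b(T, u) = 5 + 2 = 7)
-568*(63 + b(C(0, 0 + 1), -31)) = -568*(63 + 7) = -568*70 = -39760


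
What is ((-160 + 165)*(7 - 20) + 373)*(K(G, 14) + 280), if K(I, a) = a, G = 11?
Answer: 90552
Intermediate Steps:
((-160 + 165)*(7 - 20) + 373)*(K(G, 14) + 280) = ((-160 + 165)*(7 - 20) + 373)*(14 + 280) = (5*(-13) + 373)*294 = (-65 + 373)*294 = 308*294 = 90552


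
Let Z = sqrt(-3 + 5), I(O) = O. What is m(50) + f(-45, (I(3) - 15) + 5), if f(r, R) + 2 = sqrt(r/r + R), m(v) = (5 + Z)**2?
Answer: 25 + 10*sqrt(2) + I*sqrt(6) ≈ 39.142 + 2.4495*I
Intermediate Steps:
Z = sqrt(2) ≈ 1.4142
m(v) = (5 + sqrt(2))**2
f(r, R) = -2 + sqrt(1 + R) (f(r, R) = -2 + sqrt(r/r + R) = -2 + sqrt(1 + R))
m(50) + f(-45, (I(3) - 15) + 5) = (5 + sqrt(2))**2 + (-2 + sqrt(1 + ((3 - 15) + 5))) = (5 + sqrt(2))**2 + (-2 + sqrt(1 + (-12 + 5))) = (5 + sqrt(2))**2 + (-2 + sqrt(1 - 7)) = (5 + sqrt(2))**2 + (-2 + sqrt(-6)) = (5 + sqrt(2))**2 + (-2 + I*sqrt(6)) = -2 + (5 + sqrt(2))**2 + I*sqrt(6)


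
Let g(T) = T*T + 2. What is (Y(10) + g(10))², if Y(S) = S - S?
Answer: 10404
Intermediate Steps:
Y(S) = 0
g(T) = 2 + T² (g(T) = T² + 2 = 2 + T²)
(Y(10) + g(10))² = (0 + (2 + 10²))² = (0 + (2 + 100))² = (0 + 102)² = 102² = 10404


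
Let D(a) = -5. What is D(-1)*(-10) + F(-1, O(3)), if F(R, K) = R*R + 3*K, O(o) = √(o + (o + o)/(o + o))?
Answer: 57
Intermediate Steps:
O(o) = √(1 + o) (O(o) = √(o + (2*o)/((2*o))) = √(o + (2*o)*(1/(2*o))) = √(o + 1) = √(1 + o))
F(R, K) = R² + 3*K
D(-1)*(-10) + F(-1, O(3)) = -5*(-10) + ((-1)² + 3*√(1 + 3)) = 50 + (1 + 3*√4) = 50 + (1 + 3*2) = 50 + (1 + 6) = 50 + 7 = 57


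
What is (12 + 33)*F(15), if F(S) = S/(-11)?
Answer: -675/11 ≈ -61.364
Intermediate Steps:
F(S) = -S/11 (F(S) = S*(-1/11) = -S/11)
(12 + 33)*F(15) = (12 + 33)*(-1/11*15) = 45*(-15/11) = -675/11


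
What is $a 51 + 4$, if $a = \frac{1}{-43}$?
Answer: $\frac{121}{43} \approx 2.814$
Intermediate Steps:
$a = - \frac{1}{43} \approx -0.023256$
$a 51 + 4 = \left(- \frac{1}{43}\right) 51 + 4 = - \frac{51}{43} + 4 = \frac{121}{43}$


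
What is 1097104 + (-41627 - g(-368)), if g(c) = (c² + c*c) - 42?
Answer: 784671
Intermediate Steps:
g(c) = -42 + 2*c² (g(c) = (c² + c²) - 42 = 2*c² - 42 = -42 + 2*c²)
1097104 + (-41627 - g(-368)) = 1097104 + (-41627 - (-42 + 2*(-368)²)) = 1097104 + (-41627 - (-42 + 2*135424)) = 1097104 + (-41627 - (-42 + 270848)) = 1097104 + (-41627 - 1*270806) = 1097104 + (-41627 - 270806) = 1097104 - 312433 = 784671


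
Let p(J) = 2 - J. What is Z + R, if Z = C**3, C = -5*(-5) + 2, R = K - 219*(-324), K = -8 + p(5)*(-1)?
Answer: 90634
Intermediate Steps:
K = -5 (K = -8 + (2 - 1*5)*(-1) = -8 + (2 - 5)*(-1) = -8 - 3*(-1) = -8 + 3 = -5)
R = 70951 (R = -5 - 219*(-324) = -5 + 70956 = 70951)
C = 27 (C = 25 + 2 = 27)
Z = 19683 (Z = 27**3 = 19683)
Z + R = 19683 + 70951 = 90634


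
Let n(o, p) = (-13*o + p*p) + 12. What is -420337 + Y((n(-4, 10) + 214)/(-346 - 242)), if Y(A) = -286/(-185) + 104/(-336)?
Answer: -3266008883/7770 ≈ -4.2034e+5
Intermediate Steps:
n(o, p) = 12 + p² - 13*o (n(o, p) = (-13*o + p²) + 12 = (p² - 13*o) + 12 = 12 + p² - 13*o)
Y(A) = 9607/7770 (Y(A) = -286*(-1/185) + 104*(-1/336) = 286/185 - 13/42 = 9607/7770)
-420337 + Y((n(-4, 10) + 214)/(-346 - 242)) = -420337 + 9607/7770 = -3266008883/7770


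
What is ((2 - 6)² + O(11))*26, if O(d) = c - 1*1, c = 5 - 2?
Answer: 468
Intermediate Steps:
c = 3
O(d) = 2 (O(d) = 3 - 1*1 = 3 - 1 = 2)
((2 - 6)² + O(11))*26 = ((2 - 6)² + 2)*26 = ((-4)² + 2)*26 = (16 + 2)*26 = 18*26 = 468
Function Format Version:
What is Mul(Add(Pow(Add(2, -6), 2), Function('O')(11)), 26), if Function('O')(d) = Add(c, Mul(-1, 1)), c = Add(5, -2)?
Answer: 468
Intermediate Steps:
c = 3
Function('O')(d) = 2 (Function('O')(d) = Add(3, Mul(-1, 1)) = Add(3, -1) = 2)
Mul(Add(Pow(Add(2, -6), 2), Function('O')(11)), 26) = Mul(Add(Pow(Add(2, -6), 2), 2), 26) = Mul(Add(Pow(-4, 2), 2), 26) = Mul(Add(16, 2), 26) = Mul(18, 26) = 468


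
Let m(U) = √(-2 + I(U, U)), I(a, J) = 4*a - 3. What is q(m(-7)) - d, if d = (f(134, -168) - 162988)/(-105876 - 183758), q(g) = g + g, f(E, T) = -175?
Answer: -163163/289634 + 2*I*√33 ≈ -0.56334 + 11.489*I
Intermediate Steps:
I(a, J) = -3 + 4*a
m(U) = √(-5 + 4*U) (m(U) = √(-2 + (-3 + 4*U)) = √(-5 + 4*U))
q(g) = 2*g
d = 163163/289634 (d = (-175 - 162988)/(-105876 - 183758) = -163163/(-289634) = -163163*(-1/289634) = 163163/289634 ≈ 0.56334)
q(m(-7)) - d = 2*√(-5 + 4*(-7)) - 1*163163/289634 = 2*√(-5 - 28) - 163163/289634 = 2*√(-33) - 163163/289634 = 2*(I*√33) - 163163/289634 = 2*I*√33 - 163163/289634 = -163163/289634 + 2*I*√33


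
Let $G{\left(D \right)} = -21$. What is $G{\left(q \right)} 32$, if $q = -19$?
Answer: $-672$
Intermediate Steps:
$G{\left(q \right)} 32 = \left(-21\right) 32 = -672$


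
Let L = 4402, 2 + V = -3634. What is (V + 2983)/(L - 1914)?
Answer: -653/2488 ≈ -0.26246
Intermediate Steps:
V = -3636 (V = -2 - 3634 = -3636)
(V + 2983)/(L - 1914) = (-3636 + 2983)/(4402 - 1914) = -653/2488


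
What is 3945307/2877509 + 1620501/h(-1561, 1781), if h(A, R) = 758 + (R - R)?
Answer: 4665996754715/2181151822 ≈ 2139.2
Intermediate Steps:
h(A, R) = 758 (h(A, R) = 758 + 0 = 758)
3945307/2877509 + 1620501/h(-1561, 1781) = 3945307/2877509 + 1620501/758 = 4665996754715/2181151822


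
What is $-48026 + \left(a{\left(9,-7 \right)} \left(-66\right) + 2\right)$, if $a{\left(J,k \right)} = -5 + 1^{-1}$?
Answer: $-47760$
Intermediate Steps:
$a{\left(J,k \right)} = -4$ ($a{\left(J,k \right)} = -5 + 1 = -4$)
$-48026 + \left(a{\left(9,-7 \right)} \left(-66\right) + 2\right) = -48026 + \left(\left(-4\right) \left(-66\right) + 2\right) = -48026 + \left(264 + 2\right) = -48026 + 266 = -47760$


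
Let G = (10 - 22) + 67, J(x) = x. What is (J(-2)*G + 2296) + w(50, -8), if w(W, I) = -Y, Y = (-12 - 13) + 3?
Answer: 2208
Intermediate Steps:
Y = -22 (Y = -25 + 3 = -22)
G = 55 (G = -12 + 67 = 55)
w(W, I) = 22 (w(W, I) = -1*(-22) = 22)
(J(-2)*G + 2296) + w(50, -8) = (-2*55 + 2296) + 22 = (-110 + 2296) + 22 = 2186 + 22 = 2208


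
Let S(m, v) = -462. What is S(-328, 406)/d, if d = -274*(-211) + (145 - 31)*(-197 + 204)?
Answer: -231/29306 ≈ -0.0078823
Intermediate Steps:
d = 58612 (d = 57814 + 114*7 = 57814 + 798 = 58612)
S(-328, 406)/d = -462/58612 = -462*1/58612 = -231/29306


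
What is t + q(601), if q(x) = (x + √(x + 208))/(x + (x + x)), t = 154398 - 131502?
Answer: 68689/3 + √809/1803 ≈ 22896.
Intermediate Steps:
t = 22896
q(x) = (x + √(208 + x))/(3*x) (q(x) = (x + √(208 + x))/(x + 2*x) = (x + √(208 + x))/((3*x)) = (x + √(208 + x))*(1/(3*x)) = (x + √(208 + x))/(3*x))
t + q(601) = 22896 + (⅓)*(601 + √(208 + 601))/601 = 22896 + (⅓)*(1/601)*(601 + √809) = 22896 + (⅓ + √809/1803) = 68689/3 + √809/1803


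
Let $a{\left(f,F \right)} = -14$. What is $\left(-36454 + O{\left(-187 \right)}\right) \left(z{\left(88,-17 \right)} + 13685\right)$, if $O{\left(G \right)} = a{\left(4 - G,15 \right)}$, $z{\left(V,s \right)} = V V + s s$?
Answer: $-792012024$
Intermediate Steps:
$z{\left(V,s \right)} = V^{2} + s^{2}$
$O{\left(G \right)} = -14$
$\left(-36454 + O{\left(-187 \right)}\right) \left(z{\left(88,-17 \right)} + 13685\right) = \left(-36454 - 14\right) \left(\left(88^{2} + \left(-17\right)^{2}\right) + 13685\right) = - 36468 \left(\left(7744 + 289\right) + 13685\right) = - 36468 \left(8033 + 13685\right) = \left(-36468\right) 21718 = -792012024$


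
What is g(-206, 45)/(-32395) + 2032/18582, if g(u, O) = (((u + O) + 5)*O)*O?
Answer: 31241476/3168231 ≈ 9.8609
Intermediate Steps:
g(u, O) = O²*(5 + O + u) (g(u, O) = (((O + u) + 5)*O)*O = ((5 + O + u)*O)*O = (O*(5 + O + u))*O = O²*(5 + O + u))
g(-206, 45)/(-32395) + 2032/18582 = (45²*(5 + 45 - 206))/(-32395) + 2032/18582 = (2025*(-156))*(-1/32395) + 2032*(1/18582) = -315900*(-1/32395) + 1016/9291 = 63180/6479 + 1016/9291 = 31241476/3168231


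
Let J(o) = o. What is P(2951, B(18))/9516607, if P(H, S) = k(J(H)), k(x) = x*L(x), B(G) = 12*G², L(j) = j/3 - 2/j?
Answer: 185285/607443 ≈ 0.30502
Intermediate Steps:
L(j) = -2/j + j/3 (L(j) = j*(⅓) - 2/j = j/3 - 2/j = -2/j + j/3)
k(x) = x*(-2/x + x/3)
P(H, S) = -2 + H²/3
P(2951, B(18))/9516607 = (-2 + (⅓)*2951²)/9516607 = (-2 + (⅓)*8708401)*(1/9516607) = (-2 + 8708401/3)*(1/9516607) = (8708395/3)*(1/9516607) = 185285/607443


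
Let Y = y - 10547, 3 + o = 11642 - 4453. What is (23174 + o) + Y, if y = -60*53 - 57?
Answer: 16576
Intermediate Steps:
y = -3237 (y = -3180 - 57 = -3237)
o = 7186 (o = -3 + (11642 - 4453) = -3 + 7189 = 7186)
Y = -13784 (Y = -3237 - 10547 = -13784)
(23174 + o) + Y = (23174 + 7186) - 13784 = 30360 - 13784 = 16576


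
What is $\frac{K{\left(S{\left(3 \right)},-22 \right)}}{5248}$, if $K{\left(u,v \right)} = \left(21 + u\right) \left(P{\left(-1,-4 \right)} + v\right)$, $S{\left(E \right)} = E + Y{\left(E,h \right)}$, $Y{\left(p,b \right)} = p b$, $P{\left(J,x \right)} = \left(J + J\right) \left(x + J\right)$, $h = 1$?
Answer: $- \frac{81}{1312} \approx -0.061738$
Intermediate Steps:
$P{\left(J,x \right)} = 2 J \left(J + x\right)$
$Y{\left(p,b \right)} = b p$
$S{\left(E \right)} = 2 E$ ($S{\left(E \right)} = E + 1 E = E + E = 2 E$)
$K{\left(u,v \right)} = \left(10 + v\right) \left(21 + u\right)$ ($K{\left(u,v \right)} = \left(21 + u\right) \left(2 \left(-1\right) \left(-1 - 4\right) + v\right) = \left(21 + u\right) \left(2 \left(-1\right) \left(-5\right) + v\right) = \left(21 + u\right) \left(10 + v\right) = \left(10 + v\right) \left(21 + u\right)$)
$\frac{K{\left(S{\left(3 \right)},-22 \right)}}{5248} = \frac{210 + 10 \cdot 2 \cdot 3 + 21 \left(-22\right) + 2 \cdot 3 \left(-22\right)}{5248} = \left(210 + 10 \cdot 6 - 462 + 6 \left(-22\right)\right) \frac{1}{5248} = \left(210 + 60 - 462 - 132\right) \frac{1}{5248} = \left(-324\right) \frac{1}{5248} = - \frac{81}{1312}$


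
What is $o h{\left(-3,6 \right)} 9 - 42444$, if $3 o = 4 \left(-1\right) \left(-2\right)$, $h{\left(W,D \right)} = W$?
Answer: $-42516$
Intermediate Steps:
$o = \frac{8}{3}$ ($o = \frac{4 \left(-1\right) \left(-2\right)}{3} = \frac{\left(-4\right) \left(-2\right)}{3} = \frac{1}{3} \cdot 8 = \frac{8}{3} \approx 2.6667$)
$o h{\left(-3,6 \right)} 9 - 42444 = \frac{8}{3} \left(-3\right) 9 - 42444 = \left(-8\right) 9 - 42444 = -72 - 42444 = -42516$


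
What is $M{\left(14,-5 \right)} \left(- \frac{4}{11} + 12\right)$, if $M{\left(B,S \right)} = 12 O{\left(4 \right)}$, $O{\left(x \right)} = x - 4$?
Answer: $0$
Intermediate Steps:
$O{\left(x \right)} = -4 + x$ ($O{\left(x \right)} = x - 4 = -4 + x$)
$M{\left(B,S \right)} = 0$ ($M{\left(B,S \right)} = 12 \left(-4 + 4\right) = 12 \cdot 0 = 0$)
$M{\left(14,-5 \right)} \left(- \frac{4}{11} + 12\right) = 0 \left(- \frac{4}{11} + 12\right) = 0 \cdot \frac{128}{11} = 0$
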